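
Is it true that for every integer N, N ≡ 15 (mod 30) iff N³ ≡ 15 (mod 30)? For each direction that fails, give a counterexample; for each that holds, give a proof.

(⇒) Suppose N ≡ 15 (mod 30). Write N = 30j + 15. Then (30j + 15)³ = 27000j³ + 40500j² + 20250j + 3375 = 30(900j³ + 1350j² + 675j + 112) + 15, so N³ ≡ 15 (mod 30).

(⇐) Conversely, suppose N³ ≡ 15 (mod 30). The only residue r in {0, …, 29} with r³ ≡ 15 (mod 30) is r = 15, so N ≡ 15 (mod 30).

Both directions hold.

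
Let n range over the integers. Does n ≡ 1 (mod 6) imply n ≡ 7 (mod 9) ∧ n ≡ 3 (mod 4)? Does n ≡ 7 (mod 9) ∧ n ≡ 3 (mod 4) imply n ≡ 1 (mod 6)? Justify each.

The forward direction fails; the converse holds.

(⟹) This fails: n = 1 gives 1 ≡ 1 (mod 6) but 1 ≡ 1 (mod 9), so the conjunction on the right does not hold.

(⟸) Conversely, if n ≡ 7 (mod 9) and n ≡ 3 (mod 4), then by the Chinese remainder theorem n ≡ 7 (mod 36). Since 7 ≡ 1 (mod 6) and 6 ∣ 36, we get n ≡ 1 (mod 6).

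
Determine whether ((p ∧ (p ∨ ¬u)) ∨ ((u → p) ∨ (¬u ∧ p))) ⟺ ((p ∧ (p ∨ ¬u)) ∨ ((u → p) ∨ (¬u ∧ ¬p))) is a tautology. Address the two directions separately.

(⟹) Assume the antecedent. If u is true, the antecedent forces (u = T, p = T), and the consequent holds there. If u is false, the consequent reduces to true regardless of the other variables. Either way the consequent holds.

(⟸) Assume the antecedent. If u is true, the antecedent forces (u = T, p = T), and the consequent holds there. If u is false, the consequent reduces to true regardless of the other variables. Either way the consequent holds.

The biconditional holds.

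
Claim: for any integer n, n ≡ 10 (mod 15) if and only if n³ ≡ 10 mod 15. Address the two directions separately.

Both implications hold.

(→) Suppose n ≡ 10 (mod 15). Write n = 15j + 10. Then (15j + 10)³ = 3375j³ + 6750j² + 4500j + 1000 = 15(225j³ + 450j² + 300j + 66) + 10, so n³ ≡ 10 (mod 15).

(←) Conversely, suppose n³ ≡ 10 (mod 15). The only residue r in {0, …, 14} with r³ ≡ 10 (mod 15) is r = 10, so n ≡ 10 (mod 15).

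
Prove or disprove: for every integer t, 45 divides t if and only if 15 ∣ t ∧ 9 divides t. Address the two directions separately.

(⇒) If 45 ∣ t, write t = 45q. Since 45 = 3·15, t = 15·(3q), so 15 ∣ t; and since 45 = 5·9, t = 9·(5q), so 9 ∣ t.

(⇐) Suppose 15 ∣ t and 9 ∣ t. Any common multiple of 15 and 9 is a multiple of their lcm; here lcm(15, 9) = 15·9/gcd(15, 9) = 135/3 = 45, so 45 ∣ t.

Both implications hold.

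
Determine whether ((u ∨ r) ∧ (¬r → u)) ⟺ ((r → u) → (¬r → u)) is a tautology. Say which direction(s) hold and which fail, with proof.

Forward direction. Assume the antecedent. If r is true, (r → u) → (¬r → u) reduces to true regardless of the other variables. If r is false, the antecedent forces (r = F, u = T), and (r → u) → (¬r → u) holds there. Either way (r → u) → (¬r → u) holds.

Converse. Assume the antecedent. If r is true, (u ∨ r) ∧ (¬r → u) reduces to true regardless of the other variables. If r is false, the antecedent forces (r = F, u = T), and (u ∨ r) ∧ (¬r → u) holds there. Either way (u ∨ r) ∧ (¬r → u) holds.

Both directions hold.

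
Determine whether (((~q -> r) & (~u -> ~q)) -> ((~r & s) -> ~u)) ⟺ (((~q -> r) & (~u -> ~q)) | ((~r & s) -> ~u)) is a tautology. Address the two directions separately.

(⇒) This fails. Under q = F, s = T, r = F, u = T, the left side is true but the right side is false.

(⇐) This fails. Under q = T, s = T, r = F, u = T, the left side is false but the right side is true.

(⇒) fails and (⇐) fails.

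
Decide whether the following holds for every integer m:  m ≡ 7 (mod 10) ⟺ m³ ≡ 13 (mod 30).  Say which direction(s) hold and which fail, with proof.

Not equivalent: only (⇐) holds.

[⇒] This fails: take m = 17. Then 17 ≡ 7 (mod 10), but 17³ = 4913 ≡ 23 (mod 30), not 13.

[⇐] Conversely, the residues r modulo 30 with r³ ≡ 13 (mod 30) are exactly {7}, and each is ≡ 7 (mod 10).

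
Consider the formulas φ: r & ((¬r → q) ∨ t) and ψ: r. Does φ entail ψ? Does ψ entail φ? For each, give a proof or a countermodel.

Equivalent; both directions hold.

(⟹) Assume the antecedent. If q is true, the antecedent forces (q = T, t = F, r = T) or (q = T, t = T, r = T), and r holds there. If q is false, the antecedent forces (q = F, t = F, r = T) or (q = F, t = T, r = T), and r holds there. Either way r holds.

(⟸) Assume the antecedent. If q is true, the antecedent forces (q = T, t = F, r = T) or (q = T, t = T, r = T), and r & ((¬r → q) ∨ t) holds there. If q is false, the antecedent forces (q = F, t = F, r = T) or (q = F, t = T, r = T), and r & ((¬r → q) ∨ t) holds there. Either way r & ((¬r → q) ∨ t) holds.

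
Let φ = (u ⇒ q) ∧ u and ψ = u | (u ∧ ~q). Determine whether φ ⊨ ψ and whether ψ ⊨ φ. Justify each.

Only the forward direction holds.

(⇒) Assume the antecedent. If q is true, the antecedent forces (q = T, u = T), and u | (u ∧ ~q) holds there. If q is false, the antecedent cannot hold. Either way u | (u ∧ ~q) holds.

(⇐) This fails. Under q = F, u = T, the left side is false but the right side is true.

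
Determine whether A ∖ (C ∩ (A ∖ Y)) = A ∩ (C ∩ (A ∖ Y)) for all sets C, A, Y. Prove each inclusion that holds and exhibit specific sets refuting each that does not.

Forward inclusion. This inclusion fails. Take C = ∅, A = {1}, Y = ∅; then 1 ∈ A ∖ (C ∩ (A ∖ Y)) but 1 ∉ A ∩ (C ∩ (A ∖ Y)).

Reverse inclusion. This inclusion fails. Take C = {1}, A = {1}, Y = ∅; then 1 ∈ A ∩ (C ∩ (A ∖ Y)) but 1 ∉ A ∖ (C ∩ (A ∖ Y)).

Both inclusions fail.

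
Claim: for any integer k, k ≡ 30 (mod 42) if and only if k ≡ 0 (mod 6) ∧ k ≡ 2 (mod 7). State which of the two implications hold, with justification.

The biconditional holds.

[⇒] Suppose k ≡ 30 (mod 42); write k = 42j + 30. Since 6 ∣ 42, reducing mod 6 gives k ≡ 30 ≡ 0 (mod 6); since 7 ∣ 42, reducing mod 7 gives k ≡ 30 ≡ 2 (mod 7).

[⇐] Conversely, if k ≡ 0 (mod 6) and k ≡ 2 (mod 7), then by the Chinese remainder theorem k ≡ 30 (mod 42). This is exactly k ≡ 30 (mod 42).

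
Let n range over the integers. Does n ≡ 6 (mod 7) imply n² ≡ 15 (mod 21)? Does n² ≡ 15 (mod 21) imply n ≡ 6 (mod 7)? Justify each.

(⟹) This fails: take n = 13. Then 13 ≡ 6 (mod 7), but 13² = 169 ≡ 1 (mod 21), not 15.

(⟸) This fails: take n = 15. Then 15² = 225 ≡ 15 (mod 21), yet 15 ≡ 1 (mod 7), not 6.

Both directions fail.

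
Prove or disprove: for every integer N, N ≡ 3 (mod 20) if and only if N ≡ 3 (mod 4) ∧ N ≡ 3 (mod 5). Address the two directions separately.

Both directions hold; the statement is true.

[⇒] Suppose N ≡ 3 (mod 20); write N = 20j + 3. Since 4 ∣ 20, reducing mod 4 gives N ≡ 3 (mod 4); since 5 ∣ 20, reducing mod 5 gives N ≡ 3 (mod 5).

[⇐] Conversely, if N ≡ 3 (mod 4) and N ≡ 3 (mod 5), then by the Chinese remainder theorem N ≡ 3 (mod 20). This is exactly N ≡ 3 (mod 20).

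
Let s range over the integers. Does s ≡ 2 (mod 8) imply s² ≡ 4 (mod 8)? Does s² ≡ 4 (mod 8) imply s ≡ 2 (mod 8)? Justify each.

Forward direction. Suppose s ≡ 2 (mod 8). Write s = 8j + 2. Then (8j + 2)² = 64j² + 32j + 4 = 8(8j² + 4j) + 4, so s² ≡ 4 (mod 8).

Converse. This fails: take s = 6. Then 6² = 36 ≡ 4 (mod 8), yet 6 ≡ 6 (mod 8), not 2.

(⇒) holds; (⇐) fails.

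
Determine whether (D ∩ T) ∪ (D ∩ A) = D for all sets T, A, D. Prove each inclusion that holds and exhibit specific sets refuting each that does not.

(⊇) This inclusion fails. Take T = ∅, A = ∅, D = {1}; then 1 ∈ D but 1 ∉ (D ∩ T) ∪ (D ∩ A).

(⊆) Let x ∈ (D ∩ T) ∪ (D ∩ A). Then either x ∈ T ∩ D and x ∉ A; or x ∈ A ∩ D and x ∉ T; or x ∈ T ∩ A ∩ D. In each case x ∈ D, so (D ∩ T) ∪ (D ∩ A) ⊆ D.

(⊆) holds; (⊇) fails.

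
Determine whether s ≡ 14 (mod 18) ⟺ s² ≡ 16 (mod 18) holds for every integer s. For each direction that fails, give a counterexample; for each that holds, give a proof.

(⇒) holds; (⇐) fails.

(→) Suppose s ≡ 14 (mod 18). Write s = 18j + 14. Then (18j + 14)² = 324j² + 504j + 196 = 18(18j² + 28j + 10) + 16, so s² ≡ 16 (mod 18).

(←) This fails: take s = 4. Then 4² = 16 ≡ 16 (mod 18), yet 4 ≡ 4 (mod 18), not 14.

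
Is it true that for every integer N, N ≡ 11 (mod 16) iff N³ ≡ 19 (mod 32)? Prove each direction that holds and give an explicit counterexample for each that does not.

(→) This fails: take N = 27. Then 27 ≡ 11 (mod 16), but 27³ = 19683 ≡ 3 (mod 32), not 19.

(←) Conversely, the residues r modulo 32 with r³ ≡ 19 (mod 32) are exactly {11}, and each is ≡ 11 (mod 16).

Not equivalent: only (⇐) holds.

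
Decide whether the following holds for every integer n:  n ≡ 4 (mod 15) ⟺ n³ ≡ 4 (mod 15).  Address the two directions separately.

Both implications hold.

Forward direction. Suppose n ≡ 4 (mod 15). Write n = 15j + 4. Then (15j + 4)³ = 3375j³ + 2700j² + 720j + 64 = 15(225j³ + 180j² + 48j + 4) + 4, so n³ ≡ 4 (mod 15).

Converse. Suppose n³ ≡ 4 (mod 15). The only residue r in {0, …, 14} with r³ ≡ 4 (mod 15) is r = 4, so n ≡ 4 (mod 15).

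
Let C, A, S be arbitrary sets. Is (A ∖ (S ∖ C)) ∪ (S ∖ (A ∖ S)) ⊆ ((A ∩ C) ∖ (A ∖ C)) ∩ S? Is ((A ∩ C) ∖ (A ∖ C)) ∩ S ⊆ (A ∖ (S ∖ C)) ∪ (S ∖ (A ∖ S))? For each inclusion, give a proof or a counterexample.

(⊆) fails; (⊇) holds.

(⊆) This inclusion fails. Take C = ∅, A = {1}, S = ∅; then 1 ∈ (A ∖ (S ∖ C)) ∪ (S ∖ (A ∖ S)) but 1 ∉ ((A ∩ C) ∖ (A ∖ C)) ∩ S.

(⊇) Let x ∈ ((A ∩ C) ∖ (A ∖ C)) ∩ S. Then x ∈ C ∩ A ∩ S, from which x ∈ (A ∖ (S ∖ C)) ∪ (S ∖ (A ∖ S)).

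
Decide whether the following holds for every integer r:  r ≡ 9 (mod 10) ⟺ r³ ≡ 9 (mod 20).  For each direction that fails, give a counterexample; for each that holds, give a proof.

Only the converse holds.

(⇐) The residues r modulo 20 with r³ ≡ 9 (mod 20) are exactly {9}, and each is ≡ 9 (mod 10).

(⇒) This fails: take r = 19. Then 19 ≡ 9 (mod 10), but 19³ = 6859 ≡ 19 (mod 20), not 9.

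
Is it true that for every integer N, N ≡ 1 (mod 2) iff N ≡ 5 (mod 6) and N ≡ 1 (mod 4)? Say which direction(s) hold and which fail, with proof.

The forward direction fails; the converse holds.

[⇐] If N ≡ 5 (mod 6) and N ≡ 1 (mod 4), then by the Chinese remainder theorem N ≡ 5 (mod 12). Since 5 ≡ 1 (mod 2) and 2 ∣ 12, we get N ≡ 1 (mod 2).

[⇒] This fails: N = 1 gives 1 ≡ 1 (mod 2) but 1 ≡ 1 (mod 6), so the conjunction on the right does not hold.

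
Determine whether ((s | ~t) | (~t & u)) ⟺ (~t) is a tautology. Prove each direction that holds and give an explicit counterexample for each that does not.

(⟸) Assume the antecedent. If s is true, (s | ~t) | (~t & u) reduces to true regardless of the other variables. If s is false, the antecedent forces (s = F, u = F, t = F) or (s = F, u = T, t = F), and (s | ~t) | (~t & u) holds there. Either way (s | ~t) | (~t & u) holds.

(⟹) This fails. Under s = T, u = F, t = T, the left side is true but the right side is false.

(⇒) fails; (⇐) holds.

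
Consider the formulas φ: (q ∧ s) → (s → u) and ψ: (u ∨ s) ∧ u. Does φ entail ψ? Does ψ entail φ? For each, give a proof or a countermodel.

Only the converse holds.

(⟸) Assume the antecedent. If q is true, the antecedent forces (q = T, u = T, s = F) or (q = T, u = T, s = T), and (q ∧ s) → (s → u) holds there. If q is false, (q ∧ s) → (s → u) reduces to true regardless of the other variables. Either way (q ∧ s) → (s → u) holds.

(⟹) This fails. Under q = F, u = F, s = F, the left side is true but the right side is false.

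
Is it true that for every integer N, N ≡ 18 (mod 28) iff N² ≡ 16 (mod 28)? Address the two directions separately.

(⇒) Suppose N ≡ 18 (mod 28). Write N = 28j + 18. Then (28j + 18)² = 784j² + 1008j + 324 = 28(28j² + 36j + 11) + 16, so N² ≡ 16 (mod 28).

(⇐) This fails: take N = 4. Then 4² = 16 ≡ 16 (mod 28), yet 4 ≡ 4 (mod 28), not 18.

Only the forward implication holds.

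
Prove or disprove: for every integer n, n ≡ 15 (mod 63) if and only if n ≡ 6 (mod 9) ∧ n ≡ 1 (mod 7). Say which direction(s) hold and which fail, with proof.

The biconditional holds.

(⇒) Suppose n ≡ 15 (mod 63); write n = 63j + 15. Since 9 ∣ 63, reducing mod 9 gives n ≡ 15 ≡ 6 (mod 9); since 7 ∣ 63, reducing mod 7 gives n ≡ 15 ≡ 1 (mod 7).

(⇐) Conversely, if n ≡ 6 (mod 9) and n ≡ 1 (mod 7), then by the Chinese remainder theorem n ≡ 15 (mod 63). This is exactly n ≡ 15 (mod 63).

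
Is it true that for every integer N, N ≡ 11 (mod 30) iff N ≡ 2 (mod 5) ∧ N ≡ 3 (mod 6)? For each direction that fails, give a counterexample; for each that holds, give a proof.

Neither direction holds.

Forward direction. This fails: N = 11 gives 11 ≡ 11 (mod 30) but 11 ≡ 1 (mod 5), so the conjunction on the right does not hold.

Converse. This fails: N = 27 satisfies both congruences on the right (27 ≡ 2 mod 5 and 27 ≡ 3 mod 6) yet 27 ≡ 27 (mod 30), not 11.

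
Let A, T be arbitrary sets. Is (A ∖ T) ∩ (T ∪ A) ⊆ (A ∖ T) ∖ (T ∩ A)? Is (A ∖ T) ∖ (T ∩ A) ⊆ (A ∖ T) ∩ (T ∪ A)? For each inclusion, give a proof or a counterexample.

Both inclusions hold.

(⊆) Let x ∈ (A ∖ T) ∩ (T ∪ A). Then x ∈ A and x ∉ T, from which x ∈ (A ∖ T) ∖ (T ∩ A).

(⊇) Let x ∈ (A ∖ T) ∖ (T ∩ A). Then x ∈ A and x ∉ T, from which x ∈ (A ∖ T) ∩ (T ∪ A).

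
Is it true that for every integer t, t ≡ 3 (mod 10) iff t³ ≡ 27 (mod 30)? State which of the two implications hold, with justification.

Only the reverse direction holds.

(⟹) This fails: take t = 13. Then 13 ≡ 3 (mod 10), but 13³ = 2197 ≡ 7 (mod 30), not 27.

(⟸) Conversely, the residues r modulo 30 with r³ ≡ 27 (mod 30) are exactly {3}, and each is ≡ 3 (mod 10).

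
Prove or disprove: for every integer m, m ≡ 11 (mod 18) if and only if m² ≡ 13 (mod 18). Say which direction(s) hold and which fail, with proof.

(⇒) Suppose m ≡ 11 (mod 18). Write m = 18j + 11. Then (18j + 11)² = 324j² + 396j + 121 = 18(18j² + 22j + 6) + 13, so m² ≡ 13 (mod 18).

(⇐) This fails: take m = 7. Then 7² = 49 ≡ 13 (mod 18), yet 7 ≡ 7 (mod 18), not 11.

(⇒) holds; (⇐) fails.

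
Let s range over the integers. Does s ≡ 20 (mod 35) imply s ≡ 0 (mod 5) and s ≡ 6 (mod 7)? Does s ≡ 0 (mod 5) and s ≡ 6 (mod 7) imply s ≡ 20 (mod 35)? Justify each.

The biconditional holds.

(→) Suppose s ≡ 20 (mod 35); write s = 35j + 20. Since 5 ∣ 35, reducing mod 5 gives s ≡ 20 ≡ 0 (mod 5); since 7 ∣ 35, reducing mod 7 gives s ≡ 20 ≡ 6 (mod 7).

(←) Conversely, if s ≡ 0 (mod 5) and s ≡ 6 (mod 7), then by the Chinese remainder theorem s ≡ 20 (mod 35). This is exactly s ≡ 20 (mod 35).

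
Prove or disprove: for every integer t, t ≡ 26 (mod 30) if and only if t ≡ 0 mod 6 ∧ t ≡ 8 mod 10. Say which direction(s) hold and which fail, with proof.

Forward direction. This fails: t = 26 gives 26 ≡ 26 (mod 30) but 26 ≡ 2 (mod 6), so the conjunction on the right does not hold.

Converse. This fails: t = 18 satisfies both congruences on the right (18 ≡ 0 mod 6 and 18 ≡ 8 mod 10) yet 18 ≡ 18 (mod 30), not 26.

Both directions fail.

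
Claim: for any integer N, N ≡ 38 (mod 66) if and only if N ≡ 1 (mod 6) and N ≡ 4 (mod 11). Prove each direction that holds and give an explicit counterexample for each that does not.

Neither direction holds.

(⇒) This fails: N = 38 gives 38 ≡ 38 (mod 66) but 38 ≡ 2 (mod 6), so the conjunction on the right does not hold.

(⇐) This fails: N = 37 satisfies both congruences on the right (37 ≡ 1 mod 6 and 37 ≡ 4 mod 11) yet 37 ≡ 37 (mod 66), not 38.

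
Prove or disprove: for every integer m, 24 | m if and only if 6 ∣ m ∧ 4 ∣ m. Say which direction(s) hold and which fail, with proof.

Only the forward direction holds.

[⇐] This fails: take m = 12. Both 6 ∣ 12 and 4 ∣ 12, yet 12 is not a multiple of 24 (since 12 = 0·24 + 12), so 24 ∤ 12.

[⇒] If 24 ∣ m, write m = 24q. Since 24 = 4·6, m = 6·(4q), so 6 ∣ m; and since 24 = 6·4, m = 4·(6q), so 4 ∣ m.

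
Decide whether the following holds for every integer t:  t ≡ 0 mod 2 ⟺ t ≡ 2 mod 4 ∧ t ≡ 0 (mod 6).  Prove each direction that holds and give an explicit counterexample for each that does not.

(⟹) This fails: t = 0 gives 0 ≡ 0 (mod 2) but 0 ≡ 0 (mod 4), so the conjunction on the right does not hold.

(⟸) Conversely, if t ≡ 2 (mod 4) and t ≡ 0 (mod 6), then by the Chinese remainder theorem t ≡ 6 (mod 12). Since 6 ≡ 0 (mod 2) and 2 ∣ 12, we get t ≡ 0 (mod 2).

Only the reverse direction holds.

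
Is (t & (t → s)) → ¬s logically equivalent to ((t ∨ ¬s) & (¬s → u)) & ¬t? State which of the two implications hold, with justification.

Only the reverse direction holds.

(→) This fails. Under s = F, t = F, u = F, the left side is true but the right side is false.

(←) Assume the antecedent. If s is true, the antecedent cannot hold. If s is false, (t & (t → s)) → ¬s reduces to true regardless of the other variables. Either way (t & (t → s)) → ¬s holds.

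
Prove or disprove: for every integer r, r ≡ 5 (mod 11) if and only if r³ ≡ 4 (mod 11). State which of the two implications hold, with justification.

Forward direction. Suppose r ≡ 5 (mod 11). Write r = 11j + 5. Then (11j + 5)³ = 1331j³ + 1815j² + 825j + 125 = 11(121j³ + 165j² + 75j + 11) + 4, so r³ ≡ 4 (mod 11).

Converse. For the converse, argue contrapositively. If r ≢ 5 (mod 11), then r is congruent to one of 0, 1, 2, 3, 4, 6, 7, 8, 9, 10 modulo 11, and these give r³ ≡ 0, 1, 8, 5, 9, 7, 2, 6, 3, 10 respectively — never 4.

Both directions hold; the statement is true.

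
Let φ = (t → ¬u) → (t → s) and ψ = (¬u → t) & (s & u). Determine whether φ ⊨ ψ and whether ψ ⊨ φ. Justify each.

Forward direction. This fails. Under u = F, s = F, t = F, the left side is true but the right side is false.

Converse. Assume the antecedent. If u is true, (t → ¬u) → (t → s) reduces to true regardless of the other variables. If u is false, the antecedent cannot hold. Either way (t → ¬u) → (t → s) holds.

Not equivalent: only (⇐) holds.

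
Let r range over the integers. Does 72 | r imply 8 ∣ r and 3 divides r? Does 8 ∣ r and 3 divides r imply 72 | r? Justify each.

Not equivalent: only (⇒) holds.

(⟸) This fails: take r = 24. Both 8 ∣ 24 and 3 ∣ 24, yet 24 is not a multiple of 72 (since 24 = 0·72 + 24), so 72 ∤ 24.

(⟹) If 72 ∣ r, write r = 72q. Since 72 = 9·8, r = 8·(9q), so 8 ∣ r; and since 72 = 24·3, r = 3·(24q), so 3 ∣ r.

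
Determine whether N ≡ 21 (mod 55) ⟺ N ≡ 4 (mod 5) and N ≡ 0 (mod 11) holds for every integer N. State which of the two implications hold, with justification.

(⟹) This fails: N = 21 gives 21 ≡ 21 (mod 55) but 21 ≡ 1 (mod 5), so the conjunction on the right does not hold.

(⟸) This fails: N = 44 satisfies both congruences on the right (44 ≡ 4 mod 5 and 44 ≡ 0 mod 11) yet 44 ≡ 44 (mod 55), not 21.

Neither direction holds.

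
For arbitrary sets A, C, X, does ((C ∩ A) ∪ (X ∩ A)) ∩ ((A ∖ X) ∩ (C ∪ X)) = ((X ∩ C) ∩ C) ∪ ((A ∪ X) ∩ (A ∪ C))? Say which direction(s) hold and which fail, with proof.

(⊆) holds; (⊇) fails.

(⟹) Let x ∈ ((C ∩ A) ∪ (X ∩ A)) ∩ ((A ∖ X) ∩ (C ∪ X)). Then x ∈ A ∩ C and x ∉ X, from which x ∈ ((X ∩ C) ∩ C) ∪ ((A ∪ X) ∩ (A ∪ C)).

(⟸) This inclusion fails. Take A = {1}, C = ∅, X = ∅; then 1 ∈ ((X ∩ C) ∩ C) ∪ ((A ∪ X) ∩ (A ∪ C)) but 1 ∉ ((C ∩ A) ∪ (X ∩ A)) ∩ ((A ∖ X) ∩ (C ∪ X)).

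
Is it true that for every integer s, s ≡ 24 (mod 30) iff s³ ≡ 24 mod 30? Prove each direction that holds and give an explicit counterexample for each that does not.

(⇒) Suppose s ≡ 24 (mod 30). Write s = 30j + 24. Then (30j + 24)³ = 27000j³ + 64800j² + 51840j + 13824 = 30(900j³ + 2160j² + 1728j + 460) + 24, so s³ ≡ 24 (mod 30).

(⇐) Conversely, suppose s³ ≡ 24 (mod 30). The only residue r in {0, …, 29} with r³ ≡ 24 (mod 30) is r = 24, so s ≡ 24 (mod 30).

Both directions hold.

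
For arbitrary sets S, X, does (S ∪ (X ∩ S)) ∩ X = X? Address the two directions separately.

Only the forward inclusion holds.

(⟸) This inclusion fails. Take S = ∅, X = {1}; then 1 ∈ X but 1 ∉ (S ∪ (X ∩ S)) ∩ X.

(⟹) Let x ∈ (S ∪ (X ∩ S)) ∩ X. Then x ∈ S ∩ X, from which x ∈ X.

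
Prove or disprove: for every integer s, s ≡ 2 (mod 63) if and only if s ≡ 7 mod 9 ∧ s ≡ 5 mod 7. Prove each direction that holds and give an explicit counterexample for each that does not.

Both directions fail.

(⟹) This fails: s = 2 gives 2 ≡ 2 (mod 63) but 2 ≡ 2 (mod 9), so the conjunction on the right does not hold.

(⟸) This fails: s = 61 satisfies both congruences on the right (61 ≡ 7 mod 9 and 61 ≡ 5 mod 7) yet 61 ≡ 61 (mod 63), not 2.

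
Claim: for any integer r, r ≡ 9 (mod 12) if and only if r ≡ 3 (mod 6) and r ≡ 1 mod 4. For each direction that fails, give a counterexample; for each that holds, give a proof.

The biconditional holds.

Forward direction. Suppose r ≡ 9 (mod 12); write r = 12j + 9. Since 6 ∣ 12, reducing mod 6 gives r ≡ 9 ≡ 3 (mod 6); since 4 ∣ 12, reducing mod 4 gives r ≡ 9 ≡ 1 (mod 4).

Converse. If r ≡ 3 (mod 6) and r ≡ 1 (mod 4), then by the Chinese remainder theorem r ≡ 9 (mod 12). This is exactly r ≡ 9 (mod 12).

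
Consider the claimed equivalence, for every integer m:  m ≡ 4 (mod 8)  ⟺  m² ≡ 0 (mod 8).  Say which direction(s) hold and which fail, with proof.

Forward direction. Suppose m ≡ 4 (mod 8). Write m = 8j + 4. Then (8j + 4)² = 64j² + 64j + 16 = 8(8j² + 8j + 2) + 0, so m² ≡ 0 (mod 8).

Converse. This fails: take m = 0. Then 0² = 0 ≡ 0 (mod 8), yet 0 ≡ 0 (mod 8), not 4.

Not equivalent: only (⇒) holds.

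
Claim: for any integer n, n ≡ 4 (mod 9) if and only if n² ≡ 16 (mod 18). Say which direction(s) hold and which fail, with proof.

Forward direction. This fails: take n = 13. Then 13 ≡ 4 (mod 9), but 13² = 169 ≡ 7 (mod 18), not 16.

Converse. This fails: take n = 14. Then 14² = 196 ≡ 16 (mod 18), yet 14 ≡ 5 (mod 9), not 4.

Both directions fail.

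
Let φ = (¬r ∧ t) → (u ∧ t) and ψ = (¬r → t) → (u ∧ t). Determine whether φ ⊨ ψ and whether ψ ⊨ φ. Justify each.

Not equivalent: only (⇐) holds.

[⇒] This fails. Under u = F, r = T, t = F, the left side is true but the right side is false.

[⇐] Assume the antecedent. If u is true, (¬r ∧ t) → (u ∧ t) reduces to true regardless of the other variables. If u is false, the antecedent forces (u = F, r = F, t = F), and (¬r ∧ t) → (u ∧ t) holds there. Either way (¬r ∧ t) → (u ∧ t) holds.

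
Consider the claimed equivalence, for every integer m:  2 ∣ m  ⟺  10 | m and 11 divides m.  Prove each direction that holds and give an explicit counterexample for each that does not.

Forward direction. This fails: take m = 2. Certainly 2 ∣ 2, but 10 ∤ 2.

Converse. Suppose 10 ∣ m and 11 ∣ m. Any common multiple of 10 and 11 is a multiple of their lcm; here gcd(10, 11) = 1, so lcm(10, 11) = 10·11 = 110, so 110 ∣ m. Since 2 ∣ 110, it follows that 2 ∣ m.

Not equivalent: only (⇐) holds.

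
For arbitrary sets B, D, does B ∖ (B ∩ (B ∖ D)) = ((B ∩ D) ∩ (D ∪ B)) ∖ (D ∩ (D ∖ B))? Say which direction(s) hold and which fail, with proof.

(⟹) Let x ∈ B ∖ (B ∩ (B ∖ D)). Then x ∈ B ∩ D, from which x ∈ ((B ∩ D) ∩ (D ∪ B)) ∖ (D ∩ (D ∖ B)).

(⟸) Let x ∈ ((B ∩ D) ∩ (D ∪ B)) ∖ (D ∩ (D ∖ B)). Then x ∈ B ∩ D, from which x ∈ B ∖ (B ∩ (B ∖ D)).

Both inclusions hold; the sets are equal.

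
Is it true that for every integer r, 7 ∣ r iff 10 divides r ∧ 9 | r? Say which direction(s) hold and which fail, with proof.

[⇒] This fails: take r = 7. Certainly 7 ∣ 7, but 10 ∤ 7.

[⇐] This fails: take r = 90. Both 10 ∣ 90 and 9 ∣ 90, yet 90 is not a multiple of 7 (since 90 = 12·7 + 6), so 7 ∤ 90.

Neither direction holds.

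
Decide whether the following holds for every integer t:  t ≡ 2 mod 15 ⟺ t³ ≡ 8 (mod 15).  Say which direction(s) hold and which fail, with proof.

[⇒] Suppose t ≡ 2 mod 15. Write t = 15j + 2. Then (15j + 2)³ = 3375j³ + 1350j² + 180j + 8 = 15(225j³ + 90j² + 12j) + 8, so t³ ≡ 8 (mod 15).

[⇐] Conversely, suppose t³ ≡ 8 (mod 15). The only residue r in {0, …, 14} with r³ ≡ 8 (mod 15) is r = 2, so t ≡ 2 (mod 15).

Both directions hold.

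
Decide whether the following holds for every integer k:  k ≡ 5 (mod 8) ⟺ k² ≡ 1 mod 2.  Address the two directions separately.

Only the forward implication holds.

(→) Suppose k ≡ 5 (mod 8). Then k² ≡ 5² = 25 (mod 8), and since 2 ∣ 8, also k² ≡ 1 (mod 2).

(←) This fails: take k = 1. Then 1² = 1 ≡ 1 (mod 2), yet 1 ≡ 1 (mod 8), not 5.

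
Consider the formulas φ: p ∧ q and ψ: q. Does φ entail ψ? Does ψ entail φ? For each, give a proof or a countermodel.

Not equivalent: only (⇒) holds.

[⇒] Assume the antecedent. If q is true, q reduces to true regardless of the other variables. If q is false, the antecedent cannot hold. Either way q holds.

[⇐] This fails. Under q = T, p = F, the left side is false but the right side is true.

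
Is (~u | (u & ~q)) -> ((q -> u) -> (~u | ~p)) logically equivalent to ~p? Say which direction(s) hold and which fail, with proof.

Only the converse holds.

(→) This fails. Under q = F, u = F, p = T, the left side is true but the right side is false.

(←) Assume the antecedent. If q is true, the consequent reduces to true regardless of the other variables. If q is false, the antecedent forces (q = F, u = F, p = F) or (q = F, u = T, p = F), and the consequent holds there. Either way the consequent holds.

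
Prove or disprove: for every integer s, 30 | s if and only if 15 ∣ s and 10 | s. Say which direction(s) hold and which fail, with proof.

Both directions hold; the statement is true.

Forward direction. If 30 ∣ s, write s = 30q. Since 30 = 2·15, s = 15·(2q), so 15 ∣ s; and since 30 = 3·10, s = 10·(3q), so 10 ∣ s.

Converse. Suppose 15 ∣ s and 10 ∣ s. Any common multiple of 15 and 10 is a multiple of their lcm; here lcm(15, 10) = 15·10/gcd(15, 10) = 150/5 = 30, so 30 ∣ s.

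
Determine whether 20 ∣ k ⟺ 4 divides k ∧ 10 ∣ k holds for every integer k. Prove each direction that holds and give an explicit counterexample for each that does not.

(→) If 20 ∣ k, write k = 20q. Since 20 = 5·4, k = 4·(5q), so 4 ∣ k; and since 20 = 2·10, k = 10·(2q), so 10 ∣ k.

(←) Suppose 4 ∣ k and 10 ∣ k. Any common multiple of 4 and 10 is a multiple of their lcm; here lcm(4, 10) = 4·10/gcd(4, 10) = 40/2 = 20, so 20 ∣ k.

Both directions hold.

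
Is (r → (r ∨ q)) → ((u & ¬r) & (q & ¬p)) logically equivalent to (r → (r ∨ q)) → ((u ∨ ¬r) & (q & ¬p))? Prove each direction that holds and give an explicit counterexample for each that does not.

The forward direction holds; the converse fails.

(⇒) Assume the antecedent. If q is true, the antecedent forces (q = T, r = F, p = F, u = T), and the consequent holds there. If q is false, the antecedent cannot hold. Either way the consequent holds.

(⇐) This fails. Under q = T, r = F, p = F, u = F, the left side is false but the right side is true.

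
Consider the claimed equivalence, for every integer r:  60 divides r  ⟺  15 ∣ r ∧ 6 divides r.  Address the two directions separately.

[⇒] If 60 ∣ r, write r = 60q. Since 60 = 4·15, r = 15·(4q), so 15 ∣ r; and since 60 = 10·6, r = 6·(10q), so 6 ∣ r.

[⇐] This fails: take r = 30. Both 15 ∣ 30 and 6 ∣ 30, yet 30 is not a multiple of 60 (since 30 = 0·60 + 30), so 60 ∤ 30.

Only the forward implication holds.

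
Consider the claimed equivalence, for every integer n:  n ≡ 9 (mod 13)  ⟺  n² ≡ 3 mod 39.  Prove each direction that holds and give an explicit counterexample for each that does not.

(⟹) This fails: take n = 22. Then 22 ≡ 9 (mod 13), but 22² = 484 ≡ 16 (mod 39), not 3.

(⟸) This fails: take n = 30. Then 30² = 900 ≡ 3 (mod 39), yet 30 ≡ 4 (mod 13), not 9.

Neither implication holds.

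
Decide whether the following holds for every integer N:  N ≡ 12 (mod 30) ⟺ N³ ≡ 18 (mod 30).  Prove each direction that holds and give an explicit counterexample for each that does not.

[⇒] Suppose N ≡ 12 (mod 30). Write N = 30j + 12. Then (30j + 12)³ = 27000j³ + 32400j² + 12960j + 1728 = 30(900j³ + 1080j² + 432j + 57) + 18, so N³ ≡ 18 (mod 30).

[⇐] Conversely, suppose N³ ≡ 18 (mod 30). The only residue r in {0, …, 29} with r³ ≡ 18 (mod 30) is r = 12, so N ≡ 12 (mod 30).

The biconditional holds.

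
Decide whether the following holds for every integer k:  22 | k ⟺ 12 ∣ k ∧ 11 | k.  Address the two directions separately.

Only the converse holds.

Forward direction. This fails: take k = 22. Certainly 22 ∣ 22, but 12 ∤ 22.

Converse. Suppose 12 ∣ k and 11 ∣ k. Any common multiple of 12 and 11 is a multiple of their lcm; here gcd(12, 11) = 1, so lcm(12, 11) = 12·11 = 132, so 132 ∣ k. Since 22 ∣ 132, it follows that 22 ∣ k.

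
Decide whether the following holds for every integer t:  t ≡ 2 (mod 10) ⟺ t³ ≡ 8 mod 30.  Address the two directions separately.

(⟸) The residues r modulo 30 with r³ ≡ 8 (mod 30) are exactly {2}, and each is ≡ 2 (mod 10).

(⟹) This fails: take t = 12. Then 12 ≡ 2 (mod 10), but 12³ = 1728 ≡ 18 (mod 30), not 8.

Only the reverse direction holds.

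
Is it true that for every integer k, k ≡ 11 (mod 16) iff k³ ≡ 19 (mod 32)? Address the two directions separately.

Only the reverse direction holds.

(⇐) The residues r modulo 32 with r³ ≡ 19 (mod 32) are exactly {11}, and each is ≡ 11 (mod 16).

(⇒) This fails: take k = 27. Then 27 ≡ 11 (mod 16), but 27³ = 19683 ≡ 3 (mod 32), not 19.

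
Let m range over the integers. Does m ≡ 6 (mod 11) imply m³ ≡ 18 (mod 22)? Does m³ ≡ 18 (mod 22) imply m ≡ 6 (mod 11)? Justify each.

(⟸) The residues r modulo 22 with r³ ≡ 18 (mod 22) are exactly {6}, and each is ≡ 6 (mod 11).

(⟹) This fails: take m = 17. Then 17 ≡ 6 (mod 11), but 17³ = 4913 ≡ 7 (mod 22), not 18.

Not equivalent: only (⇐) holds.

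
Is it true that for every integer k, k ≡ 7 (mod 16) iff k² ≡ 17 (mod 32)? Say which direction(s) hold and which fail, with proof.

Only the forward direction holds.

(⟹) Suppose k ≡ 7 (mod 16). Working modulo 32, k ∈ {7, 23}; for each such r, r² ≡ 17 (mod 32).

(⟸) This fails: take k = 9. Then 9² = 81 ≡ 17 (mod 32), yet 9 ≡ 9 (mod 16), not 7.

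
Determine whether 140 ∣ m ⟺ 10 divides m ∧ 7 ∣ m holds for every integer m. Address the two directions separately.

(⟹) If 140 ∣ m, write m = 140q. Since 140 = 14·10, m = 10·(14q), so 10 ∣ m; and since 140 = 20·7, m = 7·(20q), so 7 ∣ m.

(⟸) This fails: take m = 70. Both 10 ∣ 70 and 7 ∣ 70, yet 70 is not a multiple of 140 (since 70 = 0·140 + 70), so 140 ∤ 70.

Not equivalent: only (⇒) holds.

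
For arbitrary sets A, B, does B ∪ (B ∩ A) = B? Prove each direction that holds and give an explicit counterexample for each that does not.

The two sets are equal.

(⟹) Let x ∈ B ∪ (B ∩ A). Then either x ∈ B and x ∉ A; or x ∈ A ∩ B. In each case x ∈ B, so B ∪ (B ∩ A) ⊆ B.

(⟸) Let x ∈ B. Then either x ∈ B and x ∉ A; or x ∈ A ∩ B. In each case x ∈ B ∪ (B ∩ A), so B ⊆ B ∪ (B ∩ A).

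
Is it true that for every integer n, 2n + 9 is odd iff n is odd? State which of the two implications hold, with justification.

(⟹) This fails: take n = 0. Then 2n + 9 = 9, which is odd, yet n = 0 is even, not odd.

(⟸) Suppose n is odd. Since 2 is even, 2n is even for every n, so 2n + 9 has the same parity as 9, which is odd. Hence 2n + 9 is odd.

Not equivalent: only (⇐) holds.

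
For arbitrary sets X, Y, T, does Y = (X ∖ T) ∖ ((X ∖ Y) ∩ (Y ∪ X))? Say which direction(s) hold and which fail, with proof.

Forward inclusion. This inclusion fails. Take X = ∅, Y = {1}, T = ∅; then 1 ∈ Y but 1 ∉ (X ∖ T) ∖ ((X ∖ Y) ∩ (Y ∪ X)).

Reverse inclusion. Let x ∈ (X ∖ T) ∖ ((X ∖ Y) ∩ (Y ∪ X)). Then x ∈ X ∩ Y and x ∉ T, from which x ∈ Y.

(⊆) fails; (⊇) holds.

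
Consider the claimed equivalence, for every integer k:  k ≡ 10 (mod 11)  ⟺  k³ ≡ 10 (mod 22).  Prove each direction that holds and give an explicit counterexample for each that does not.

(⟸) The residues r modulo 22 with r³ ≡ 10 (mod 22) are exactly {10}, and each is ≡ 10 (mod 11).

(⟹) This fails: take k = 21. Then 21 ≡ 10 (mod 11), but 21³ = 9261 ≡ 21 (mod 22), not 10.

(⇒) fails; (⇐) holds.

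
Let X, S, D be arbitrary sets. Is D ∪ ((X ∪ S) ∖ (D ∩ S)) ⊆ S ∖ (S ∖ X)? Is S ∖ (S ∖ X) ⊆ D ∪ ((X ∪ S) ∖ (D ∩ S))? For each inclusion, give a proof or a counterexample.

The sets are not equal: only the reverse inclusion holds.

(⟹) This inclusion fails. Take X = {1}, S = ∅, D = ∅; then 1 ∈ D ∪ ((X ∪ S) ∖ (D ∩ S)) but 1 ∉ S ∖ (S ∖ X).

(⟸) Let x ∈ S ∖ (S ∖ X). Then either x ∈ X ∩ S and x ∉ D; or x ∈ X ∩ S ∩ D. In each case x ∈ D ∪ ((X ∪ S) ∖ (D ∩ S)), so S ∖ (S ∖ X) ⊆ D ∪ ((X ∪ S) ∖ (D ∩ S)).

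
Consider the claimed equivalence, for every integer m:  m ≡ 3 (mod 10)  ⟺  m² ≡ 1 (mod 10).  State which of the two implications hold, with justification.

(⟹) This fails: take m = 3. Then 3 ≡ 3 (mod 10), but 3² = 9 ≡ 9 (mod 10), not 1.

(⟸) This fails: take m = 1. Then 1² = 1 ≡ 1 (mod 10), yet 1 ≡ 1 (mod 10), not 3.

Neither direction holds.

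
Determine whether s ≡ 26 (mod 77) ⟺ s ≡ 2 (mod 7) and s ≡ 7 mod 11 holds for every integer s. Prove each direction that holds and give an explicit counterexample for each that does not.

Neither direction holds.

(⟹) This fails: s = 26 gives 26 ≡ 26 (mod 77) but 26 ≡ 5 (mod 7), so the conjunction on the right does not hold.

(⟸) This fails: s = 51 satisfies both congruences on the right (51 ≡ 2 mod 7 and 51 ≡ 7 mod 11) yet 51 ≡ 51 (mod 77), not 26.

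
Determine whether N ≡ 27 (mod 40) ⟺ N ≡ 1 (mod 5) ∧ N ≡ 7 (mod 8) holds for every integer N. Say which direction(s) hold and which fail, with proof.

(⇒) fails and (⇐) fails.

[⇒] This fails: N = 27 gives 27 ≡ 27 (mod 40) but 27 ≡ 2 (mod 5), so the conjunction on the right does not hold.

[⇐] This fails: N = 31 satisfies both congruences on the right (31 ≡ 1 mod 5 and 31 ≡ 7 mod 8) yet 31 ≡ 31 (mod 40), not 27.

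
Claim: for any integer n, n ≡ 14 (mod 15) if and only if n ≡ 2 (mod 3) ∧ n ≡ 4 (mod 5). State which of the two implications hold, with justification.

Forward direction. Suppose n ≡ 14 (mod 15); write n = 15j + 14. Since 3 ∣ 15, reducing mod 3 gives n ≡ 14 ≡ 2 (mod 3); since 5 ∣ 15, reducing mod 5 gives n ≡ 14 ≡ 4 (mod 5).

Converse. If n ≡ 2 (mod 3) and n ≡ 4 (mod 5), then by the Chinese remainder theorem n ≡ 14 (mod 15). This is exactly n ≡ 14 (mod 15).

Equivalent; both directions hold.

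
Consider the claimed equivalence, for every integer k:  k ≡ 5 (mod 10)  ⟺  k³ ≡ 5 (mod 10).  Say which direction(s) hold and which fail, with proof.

Both implications hold.

(→) Suppose k ≡ 5 (mod 10). Write k = 10j + 5. Then (10j + 5)³ = 1000j³ + 1500j² + 750j + 125 = 10(100j³ + 150j² + 75j + 12) + 5, so k³ ≡ 5 (mod 10).

(←) Conversely, suppose k³ ≡ 5 (mod 10). The only residue r in {0, …, 9} with r³ ≡ 5 (mod 10) is r = 5, so k ≡ 5 (mod 10).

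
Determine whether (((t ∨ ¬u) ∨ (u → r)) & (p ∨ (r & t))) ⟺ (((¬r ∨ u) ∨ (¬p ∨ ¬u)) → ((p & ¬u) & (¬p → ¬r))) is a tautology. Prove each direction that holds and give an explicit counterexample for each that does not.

Forward direction. This fails. Under t = T, p = F, r = T, u = F, the left side is true but the right side is false.

Converse. Assume the antecedent. If t is true, the antecedent forces (t = T, p = T, r = F, u = F) or (t = T, p = T, r = T, u = F), and the consequent holds there. If t is false, the antecedent forces (t = F, p = T, r = F, u = F) or (t = F, p = T, r = T, u = F), and the consequent holds there. Either way the consequent holds.

Only the converse holds.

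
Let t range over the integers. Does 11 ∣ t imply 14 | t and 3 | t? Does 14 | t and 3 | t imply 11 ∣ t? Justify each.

Neither implication holds.

Forward direction. This fails: take t = 11. Certainly 11 ∣ 11, but 14 ∤ 11.

Converse. This fails: take t = 42. Both 14 ∣ 42 and 3 ∣ 42, yet 42 is not a multiple of 11 (since 42 = 3·11 + 9), so 11 ∤ 42.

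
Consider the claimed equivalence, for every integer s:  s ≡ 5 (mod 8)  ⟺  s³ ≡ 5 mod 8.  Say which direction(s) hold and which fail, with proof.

Both directions hold.

(→) Suppose s ≡ 5 (mod 8). Write s = 8j + 5. Then (8j + 5)³ = 512j³ + 960j² + 600j + 125 = 8(64j³ + 120j² + 75j + 15) + 5, so s³ ≡ 5 (mod 8).

(←) Conversely, suppose s³ ≡ 5 (mod 8). The only residue r in {0, …, 7} with r³ ≡ 5 (mod 8) is r = 5, so s ≡ 5 (mod 8).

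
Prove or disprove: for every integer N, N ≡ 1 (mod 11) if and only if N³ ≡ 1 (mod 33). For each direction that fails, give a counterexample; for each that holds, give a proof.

(←) The residues r modulo 33 with r³ ≡ 1 (mod 33) are exactly {1}, and each is ≡ 1 (mod 11).

(→) This fails: take N = 12. Then 12 ≡ 1 (mod 11), but 12³ = 1728 ≡ 12 (mod 33), not 1.

Only the reverse direction holds.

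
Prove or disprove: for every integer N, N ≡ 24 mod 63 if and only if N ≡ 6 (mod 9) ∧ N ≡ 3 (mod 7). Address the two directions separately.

[⇐] If N ≡ 6 (mod 9) and N ≡ 3 (mod 7), then by the Chinese remainder theorem N ≡ 24 (mod 63). This is exactly N ≡ 24 (mod 63).

[⇒] Suppose N ≡ 24 (mod 63); write N = 63j + 24. Since 9 ∣ 63, reducing mod 9 gives N ≡ 24 ≡ 6 (mod 9); since 7 ∣ 63, reducing mod 7 gives N ≡ 24 ≡ 3 (mod 7).

Both directions hold.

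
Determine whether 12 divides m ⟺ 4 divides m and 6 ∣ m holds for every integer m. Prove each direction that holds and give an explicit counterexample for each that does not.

Both directions hold; the statement is true.

[⇒] If 12 ∣ m, write m = 12q. Since 12 = 3·4, m = 4·(3q), so 4 ∣ m; and since 12 = 2·6, m = 6·(2q), so 6 ∣ m.

[⇐] Suppose 4 ∣ m and 6 ∣ m. Any common multiple of 4 and 6 is a multiple of their lcm; here lcm(4, 6) = 4·6/gcd(4, 6) = 24/2 = 12, so 12 ∣ m.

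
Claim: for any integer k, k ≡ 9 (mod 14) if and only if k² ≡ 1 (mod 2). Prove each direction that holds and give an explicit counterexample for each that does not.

(⟸) This fails: take k = 1. Then 1² = 1 ≡ 1 (mod 2), yet 1 ≡ 1 (mod 14), not 9.

(⟹) Suppose k ≡ 9 (mod 14). Then k² ≡ 9² = 81 (mod 14), and since 2 ∣ 14, also k² ≡ 1 (mod 2).

Only the forward direction holds.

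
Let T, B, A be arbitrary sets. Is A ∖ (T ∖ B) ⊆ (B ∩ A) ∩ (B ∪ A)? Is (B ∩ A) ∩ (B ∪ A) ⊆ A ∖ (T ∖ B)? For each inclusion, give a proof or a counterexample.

Forward inclusion. This inclusion fails. Take T = ∅, B = ∅, A = {1}; then 1 ∈ A ∖ (T ∖ B) but 1 ∉ (B ∩ A) ∩ (B ∪ A).

Reverse inclusion. Let x ∈ (B ∩ A) ∩ (B ∪ A). Then either x ∈ B ∩ A and x ∉ T; or x ∈ T ∩ B ∩ A. In each case x ∈ A ∖ (T ∖ B), so (B ∩ A) ∩ (B ∪ A) ⊆ A ∖ (T ∖ B).

The sets are not equal: only the reverse inclusion holds.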